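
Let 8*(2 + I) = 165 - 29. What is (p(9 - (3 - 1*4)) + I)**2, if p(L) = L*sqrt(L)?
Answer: 1225 + 300*sqrt(10) ≈ 2173.7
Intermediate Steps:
p(L) = L**(3/2)
I = 15 (I = -2 + (165 - 29)/8 = -2 + (1/8)*136 = -2 + 17 = 15)
(p(9 - (3 - 1*4)) + I)**2 = ((9 - (3 - 1*4))**(3/2) + 15)**2 = ((9 - (3 - 4))**(3/2) + 15)**2 = ((9 - 1*(-1))**(3/2) + 15)**2 = ((9 + 1)**(3/2) + 15)**2 = (10**(3/2) + 15)**2 = (10*sqrt(10) + 15)**2 = (15 + 10*sqrt(10))**2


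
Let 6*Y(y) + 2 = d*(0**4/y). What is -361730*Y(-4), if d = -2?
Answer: 361730/3 ≈ 1.2058e+5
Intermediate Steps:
Y(y) = -1/3 (Y(y) = -1/3 + (-2*0**4/y)/6 = -1/3 + (-0/y)/6 = -1/3 + (-2*0)/6 = -1/3 + (1/6)*0 = -1/3 + 0 = -1/3)
-361730*Y(-4) = -361730*(-1/3) = 361730/3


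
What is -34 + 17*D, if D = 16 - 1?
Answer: 221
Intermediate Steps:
D = 15
-34 + 17*D = -34 + 17*15 = -34 + 255 = 221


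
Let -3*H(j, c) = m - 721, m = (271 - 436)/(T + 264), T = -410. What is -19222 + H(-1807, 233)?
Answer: -8314135/438 ≈ -18982.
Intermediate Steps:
m = 165/146 (m = (271 - 436)/(-410 + 264) = -165/(-146) = -165*(-1/146) = 165/146 ≈ 1.1301)
H(j, c) = 105101/438 (H(j, c) = -(165/146 - 721)/3 = -1/3*(-105101/146) = 105101/438)
-19222 + H(-1807, 233) = -19222 + 105101/438 = -8314135/438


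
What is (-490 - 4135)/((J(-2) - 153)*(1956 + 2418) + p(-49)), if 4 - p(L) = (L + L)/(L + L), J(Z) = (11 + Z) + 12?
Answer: 925/115473 ≈ 0.0080105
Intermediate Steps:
J(Z) = 23 + Z
p(L) = 3 (p(L) = 4 - (L + L)/(L + L) = 4 - 2*L/(2*L) = 4 - 2*L*1/(2*L) = 4 - 1*1 = 4 - 1 = 3)
(-490 - 4135)/((J(-2) - 153)*(1956 + 2418) + p(-49)) = (-490 - 4135)/(((23 - 2) - 153)*(1956 + 2418) + 3) = -4625/((21 - 153)*4374 + 3) = -4625/(-132*4374 + 3) = -4625/(-577368 + 3) = -4625/(-577365) = -4625*(-1/577365) = 925/115473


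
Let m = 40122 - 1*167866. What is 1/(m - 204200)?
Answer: -1/331944 ≈ -3.0126e-6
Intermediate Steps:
m = -127744 (m = 40122 - 167866 = -127744)
1/(m - 204200) = 1/(-127744 - 204200) = 1/(-331944) = -1/331944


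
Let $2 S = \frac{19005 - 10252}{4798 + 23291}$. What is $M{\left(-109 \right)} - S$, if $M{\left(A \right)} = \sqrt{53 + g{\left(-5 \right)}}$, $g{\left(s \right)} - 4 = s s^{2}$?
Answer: $- \frac{8753}{56178} + 2 i \sqrt{17} \approx -0.15581 + 8.2462 i$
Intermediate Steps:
$g{\left(s \right)} = 4 + s^{3}$ ($g{\left(s \right)} = 4 + s s^{2} = 4 + s^{3}$)
$M{\left(A \right)} = 2 i \sqrt{17}$ ($M{\left(A \right)} = \sqrt{53 + \left(4 + \left(-5\right)^{3}\right)} = \sqrt{53 + \left(4 - 125\right)} = \sqrt{53 - 121} = \sqrt{-68} = 2 i \sqrt{17}$)
$S = \frac{8753}{56178}$ ($S = \frac{\left(19005 - 10252\right) \frac{1}{4798 + 23291}}{2} = \frac{8753 \cdot \frac{1}{28089}}{2} = \frac{1}{2} \cdot \frac{8753}{28089} = \frac{8753}{56178} \approx 0.15581$)
$M{\left(-109 \right)} - S = 2 i \sqrt{17} - \frac{8753}{56178} = - \frac{8753}{56178} + 2 i \sqrt{17}$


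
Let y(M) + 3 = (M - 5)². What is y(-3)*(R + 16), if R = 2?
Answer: 1098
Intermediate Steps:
y(M) = -3 + (-5 + M)² (y(M) = -3 + (M - 5)² = -3 + (-5 + M)²)
y(-3)*(R + 16) = (-3 + (-5 - 3)²)*(2 + 16) = (-3 + (-8)²)*18 = (-3 + 64)*18 = 61*18 = 1098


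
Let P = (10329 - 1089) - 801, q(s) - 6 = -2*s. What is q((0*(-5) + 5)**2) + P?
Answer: 8395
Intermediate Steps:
q(s) = 6 - 2*s
P = 8439 (P = 9240 - 801 = 8439)
q((0*(-5) + 5)**2) + P = (6 - 2*(0*(-5) + 5)**2) + 8439 = (6 - 2*(0 + 5)**2) + 8439 = (6 - 2*5**2) + 8439 = (6 - 2*25) + 8439 = (6 - 50) + 8439 = -44 + 8439 = 8395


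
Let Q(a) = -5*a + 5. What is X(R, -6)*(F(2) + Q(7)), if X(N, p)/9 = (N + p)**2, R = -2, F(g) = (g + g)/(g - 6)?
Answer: -17856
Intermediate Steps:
F(g) = 2*g/(-6 + g) (F(g) = (2*g)/(-6 + g) = 2*g/(-6 + g))
Q(a) = 5 - 5*a
X(N, p) = 9*(N + p)**2
X(R, -6)*(F(2) + Q(7)) = (9*(-2 - 6)**2)*(2*2/(-6 + 2) + (5 - 5*7)) = (9*(-8)**2)*(2*2/(-4) + (5 - 35)) = (9*64)*(2*2*(-1/4) - 30) = 576*(-1 - 30) = 576*(-31) = -17856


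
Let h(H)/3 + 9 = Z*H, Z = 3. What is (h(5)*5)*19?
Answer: 1710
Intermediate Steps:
h(H) = -27 + 9*H (h(H) = -27 + 3*(3*H) = -27 + 9*H)
(h(5)*5)*19 = ((-27 + 9*5)*5)*19 = ((-27 + 45)*5)*19 = (18*5)*19 = 90*19 = 1710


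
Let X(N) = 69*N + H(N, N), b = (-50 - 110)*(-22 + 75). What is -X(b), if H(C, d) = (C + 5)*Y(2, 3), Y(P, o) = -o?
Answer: 559695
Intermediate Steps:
H(C, d) = -15 - 3*C (H(C, d) = (C + 5)*(-1*3) = (5 + C)*(-3) = -15 - 3*C)
b = -8480 (b = -160*53 = -8480)
X(N) = -15 + 66*N (X(N) = 69*N + (-15 - 3*N) = -15 + 66*N)
-X(b) = -(-15 + 66*(-8480)) = -(-15 - 559680) = -1*(-559695) = 559695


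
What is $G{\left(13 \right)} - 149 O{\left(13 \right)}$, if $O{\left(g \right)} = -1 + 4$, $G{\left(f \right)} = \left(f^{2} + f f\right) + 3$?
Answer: $-106$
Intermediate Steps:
$G{\left(f \right)} = 3 + 2 f^{2}$ ($G{\left(f \right)} = \left(f^{2} + f^{2}\right) + 3 = 2 f^{2} + 3 = 3 + 2 f^{2}$)
$O{\left(g \right)} = 3$
$G{\left(13 \right)} - 149 O{\left(13 \right)} = \left(3 + 2 \cdot 13^{2}\right) - 447 = \left(3 + 2 \cdot 169\right) - 447 = \left(3 + 338\right) - 447 = 341 - 447 = -106$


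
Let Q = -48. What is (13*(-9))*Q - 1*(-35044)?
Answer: 40660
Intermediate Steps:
(13*(-9))*Q - 1*(-35044) = (13*(-9))*(-48) - 1*(-35044) = -117*(-48) + 35044 = 5616 + 35044 = 40660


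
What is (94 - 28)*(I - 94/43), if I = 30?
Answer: 78936/43 ≈ 1835.7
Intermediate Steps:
(94 - 28)*(I - 94/43) = (94 - 28)*(30 - 94/43) = 66*(30 - 94*1/43) = 66*(30 - 94/43) = 66*(1196/43) = 78936/43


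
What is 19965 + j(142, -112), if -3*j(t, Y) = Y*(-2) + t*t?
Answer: 13169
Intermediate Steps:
j(t, Y) = -t**2/3 + 2*Y/3 (j(t, Y) = -(Y*(-2) + t*t)/3 = -(-2*Y + t**2)/3 = -(t**2 - 2*Y)/3 = -t**2/3 + 2*Y/3)
19965 + j(142, -112) = 19965 + (-1/3*142**2 + (2/3)*(-112)) = 19965 + (-1/3*20164 - 224/3) = 19965 + (-20164/3 - 224/3) = 19965 - 6796 = 13169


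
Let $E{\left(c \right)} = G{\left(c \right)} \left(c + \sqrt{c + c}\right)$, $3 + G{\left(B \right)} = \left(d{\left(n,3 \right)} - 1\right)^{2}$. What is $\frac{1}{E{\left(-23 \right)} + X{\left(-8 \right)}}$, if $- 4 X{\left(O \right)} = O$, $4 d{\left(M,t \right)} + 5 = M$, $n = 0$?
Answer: $- \frac{11632}{578623} - \frac{528 i \sqrt{46}}{578623} \approx -0.020103 - 0.006189 i$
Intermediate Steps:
$d{\left(M,t \right)} = - \frac{5}{4} + \frac{M}{4}$
$X{\left(O \right)} = - \frac{O}{4}$
$G{\left(B \right)} = \frac{33}{16}$ ($G{\left(B \right)} = -3 + \left(\left(- \frac{5}{4} + \frac{1}{4} \cdot 0\right) - 1\right)^{2} = -3 + \left(\left(- \frac{5}{4} + 0\right) - 1\right)^{2} = -3 + \left(- \frac{5}{4} - 1\right)^{2} = -3 + \left(- \frac{9}{4}\right)^{2} = -3 + \frac{81}{16} = \frac{33}{16}$)
$E{\left(c \right)} = \frac{33 c}{16} + \frac{33 \sqrt{2} \sqrt{c}}{16}$ ($E{\left(c \right)} = \frac{33 \left(c + \sqrt{c + c}\right)}{16} = \frac{33 \left(c + \sqrt{2 c}\right)}{16} = \frac{33 \left(c + \sqrt{2} \sqrt{c}\right)}{16} = \frac{33 c}{16} + \frac{33 \sqrt{2} \sqrt{c}}{16}$)
$\frac{1}{E{\left(-23 \right)} + X{\left(-8 \right)}} = \frac{1}{\left(\frac{33}{16} \left(-23\right) + \frac{33 \sqrt{2} \sqrt{-23}}{16}\right) - -2} = \frac{1}{\left(- \frac{759}{16} + \frac{33 \sqrt{2} i \sqrt{23}}{16}\right) + 2} = \frac{1}{\left(- \frac{759}{16} + \frac{33 i \sqrt{46}}{16}\right) + 2} = \frac{1}{- \frac{727}{16} + \frac{33 i \sqrt{46}}{16}}$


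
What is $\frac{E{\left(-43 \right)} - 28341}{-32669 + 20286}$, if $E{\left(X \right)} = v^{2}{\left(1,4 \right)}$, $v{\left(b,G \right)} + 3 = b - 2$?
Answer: $\frac{28325}{12383} \approx 2.2874$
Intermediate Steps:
$v{\left(b,G \right)} = -5 + b$ ($v{\left(b,G \right)} = -3 + \left(b - 2\right) = -3 + \left(-2 + b\right) = -5 + b$)
$E{\left(X \right)} = 16$ ($E{\left(X \right)} = \left(-5 + 1\right)^{2} = \left(-4\right)^{2} = 16$)
$\frac{E{\left(-43 \right)} - 28341}{-32669 + 20286} = \frac{16 - 28341}{-32669 + 20286} = - \frac{28325}{-12383} = \left(-28325\right) \left(- \frac{1}{12383}\right) = \frac{28325}{12383}$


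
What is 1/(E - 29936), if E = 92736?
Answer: 1/62800 ≈ 1.5924e-5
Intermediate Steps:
1/(E - 29936) = 1/(92736 - 29936) = 1/62800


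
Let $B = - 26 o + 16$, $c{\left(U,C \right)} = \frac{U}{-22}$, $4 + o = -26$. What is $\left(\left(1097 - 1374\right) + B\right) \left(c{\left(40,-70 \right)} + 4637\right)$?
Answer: $\frac{26462253}{11} \approx 2.4057 \cdot 10^{6}$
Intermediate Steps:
$o = -30$ ($o = -4 - 26 = -30$)
$c{\left(U,C \right)} = - \frac{U}{22}$ ($c{\left(U,C \right)} = U \left(- \frac{1}{22}\right) = - \frac{U}{22}$)
$B = 796$ ($B = \left(-26\right) \left(-30\right) + 16 = 780 + 16 = 796$)
$\left(\left(1097 - 1374\right) + B\right) \left(c{\left(40,-70 \right)} + 4637\right) = \left(\left(1097 - 1374\right) + 796\right) \left(\left(- \frac{1}{22}\right) 40 + 4637\right) = \left(\left(1097 - 1374\right) + 796\right) \left(- \frac{20}{11} + 4637\right) = \left(-277 + 796\right) \frac{50987}{11} = 519 \cdot \frac{50987}{11} = \frac{26462253}{11}$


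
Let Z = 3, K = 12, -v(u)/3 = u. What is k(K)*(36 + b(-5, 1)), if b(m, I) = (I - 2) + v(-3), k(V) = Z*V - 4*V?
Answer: -528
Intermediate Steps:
v(u) = -3*u
k(V) = -V (k(V) = 3*V - 4*V = -V)
b(m, I) = 7 + I (b(m, I) = (I - 2) - 3*(-3) = (-2 + I) + 9 = 7 + I)
k(K)*(36 + b(-5, 1)) = (-1*12)*(36 + (7 + 1)) = -12*(36 + 8) = -12*44 = -528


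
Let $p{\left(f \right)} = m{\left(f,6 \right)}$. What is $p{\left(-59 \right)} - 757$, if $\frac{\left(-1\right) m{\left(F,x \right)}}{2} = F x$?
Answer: $-49$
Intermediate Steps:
$m{\left(F,x \right)} = - 2 F x$
$p{\left(f \right)} = - 12 f$ ($p{\left(f \right)} = \left(-2\right) f 6 = - 12 f$)
$p{\left(-59 \right)} - 757 = \left(-12\right) \left(-59\right) - 757 = 708 - 757 = -49$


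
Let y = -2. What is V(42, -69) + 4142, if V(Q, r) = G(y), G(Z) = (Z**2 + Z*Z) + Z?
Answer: 4148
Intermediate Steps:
G(Z) = Z + 2*Z**2 (G(Z) = (Z**2 + Z**2) + Z = 2*Z**2 + Z = Z + 2*Z**2)
V(Q, r) = 6 (V(Q, r) = -2*(1 + 2*(-2)) = -2*(1 - 4) = -2*(-3) = 6)
V(42, -69) + 4142 = 6 + 4142 = 4148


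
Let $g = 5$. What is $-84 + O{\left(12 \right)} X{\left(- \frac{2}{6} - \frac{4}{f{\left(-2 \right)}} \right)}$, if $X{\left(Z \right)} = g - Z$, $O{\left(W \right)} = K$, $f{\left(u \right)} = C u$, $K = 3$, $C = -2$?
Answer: $-65$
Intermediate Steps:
$f{\left(u \right)} = - 2 u$
$O{\left(W \right)} = 3$
$X{\left(Z \right)} = 5 - Z$
$-84 + O{\left(12 \right)} X{\left(- \frac{2}{6} - \frac{4}{f{\left(-2 \right)}} \right)} = -84 + 3 \left(5 - \left(- \frac{2}{6} - \frac{4}{\left(-2\right) \left(-2\right)}\right)\right) = -84 + 3 \left(5 - \left(\left(-2\right) \frac{1}{6} - \frac{4}{4}\right)\right) = -84 + 3 \left(5 - \left(- \frac{1}{3} - 1\right)\right) = -84 + 3 \left(5 - - \frac{4}{3}\right) = -84 + 3 \left(5 + \frac{4}{3}\right) = -84 + 3 \cdot \frac{19}{3} = -84 + 19 = -65$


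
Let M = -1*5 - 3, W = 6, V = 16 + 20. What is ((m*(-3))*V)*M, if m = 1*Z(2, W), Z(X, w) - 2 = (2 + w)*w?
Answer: 43200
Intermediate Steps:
V = 36
Z(X, w) = 2 + w*(2 + w) (Z(X, w) = 2 + (2 + w)*w = 2 + w*(2 + w))
m = 50 (m = 1*(2 + 6² + 2*6) = 1*(2 + 36 + 12) = 1*50 = 50)
M = -8 (M = -5 - 3 = -8)
((m*(-3))*V)*M = ((50*(-3))*36)*(-8) = -150*36*(-8) = -5400*(-8) = 43200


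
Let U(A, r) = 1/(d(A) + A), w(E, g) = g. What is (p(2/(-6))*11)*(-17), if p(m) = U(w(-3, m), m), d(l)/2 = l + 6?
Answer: -17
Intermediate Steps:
d(l) = 12 + 2*l (d(l) = 2*(l + 6) = 2*(6 + l) = 12 + 2*l)
U(A, r) = 1/(12 + 3*A) (U(A, r) = 1/((12 + 2*A) + A) = 1/(12 + 3*A))
p(m) = 1/(3*(4 + m))
(p(2/(-6))*11)*(-17) = ((1/(3*(4 + 2/(-6))))*11)*(-17) = ((1/(3*(4 + 2*(-⅙))))*11)*(-17) = ((1/(3*(4 - ⅓)))*11)*(-17) = ((1/(3*(11/3)))*11)*(-17) = (((⅓)*(3/11))*11)*(-17) = ((1/11)*11)*(-17) = 1*(-17) = -17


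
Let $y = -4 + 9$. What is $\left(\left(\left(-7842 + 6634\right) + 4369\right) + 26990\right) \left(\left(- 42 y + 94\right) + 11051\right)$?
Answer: $329701185$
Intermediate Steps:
$y = 5$
$\left(\left(\left(-7842 + 6634\right) + 4369\right) + 26990\right) \left(\left(- 42 y + 94\right) + 11051\right) = \left(\left(\left(-7842 + 6634\right) + 4369\right) + 26990\right) \left(\left(\left(-42\right) 5 + 94\right) + 11051\right) = \left(\left(-1208 + 4369\right) + 26990\right) \left(\left(-210 + 94\right) + 11051\right) = \left(3161 + 26990\right) \left(-116 + 11051\right) = 30151 \cdot 10935 = 329701185$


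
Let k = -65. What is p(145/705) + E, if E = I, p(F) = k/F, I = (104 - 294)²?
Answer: 1037735/29 ≈ 35784.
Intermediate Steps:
I = 36100 (I = (-190)² = 36100)
p(F) = -65/F
E = 36100
p(145/705) + E = -65/(145/705) + 36100 = -65/(145*(1/705)) + 36100 = -65/29/141 + 36100 = -65*141/29 + 36100 = -9165/29 + 36100 = 1037735/29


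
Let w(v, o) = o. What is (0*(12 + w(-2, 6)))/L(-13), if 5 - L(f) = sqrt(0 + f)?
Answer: 0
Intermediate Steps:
L(f) = 5 - sqrt(f) (L(f) = 5 - sqrt(0 + f) = 5 - sqrt(f))
(0*(12 + w(-2, 6)))/L(-13) = (0*(12 + 6))/(5 - sqrt(-13)) = (0*18)/(5 - I*sqrt(13)) = 0/(5 - I*sqrt(13)) = 0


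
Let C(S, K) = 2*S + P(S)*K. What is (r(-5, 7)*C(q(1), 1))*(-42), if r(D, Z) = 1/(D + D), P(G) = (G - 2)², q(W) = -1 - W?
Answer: 252/5 ≈ 50.400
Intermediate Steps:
P(G) = (-2 + G)²
r(D, Z) = 1/(2*D)
C(S, K) = 2*S + K*(-2 + S)² (C(S, K) = 2*S + (-2 + S)²*K = 2*S + K*(-2 + S)²)
(r(-5, 7)*C(q(1), 1))*(-42) = (((½)/(-5))*(2*(-1 - 1*1) + 1*(-2 + (-1 - 1*1))²))*(-42) = (((½)*(-⅕))*(2*(-1 - 1) + 1*(-2 + (-1 - 1))²))*(-42) = -(2*(-2) + 1*(-2 - 2)²)/10*(-42) = -(-4 + 1*(-4)²)/10*(-42) = -(-4 + 1*16)/10*(-42) = -(-4 + 16)/10*(-42) = -⅒*12*(-42) = -6/5*(-42) = 252/5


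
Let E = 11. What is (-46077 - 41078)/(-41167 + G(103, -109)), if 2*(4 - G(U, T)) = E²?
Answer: 174310/82447 ≈ 2.1142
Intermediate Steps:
G(U, T) = -113/2 (G(U, T) = 4 - ½*11² = 4 - ½*121 = 4 - 121/2 = -113/2)
(-46077 - 41078)/(-41167 + G(103, -109)) = (-46077 - 41078)/(-41167 - 113/2) = -87155/(-82447/2) = -87155*(-2/82447) = 174310/82447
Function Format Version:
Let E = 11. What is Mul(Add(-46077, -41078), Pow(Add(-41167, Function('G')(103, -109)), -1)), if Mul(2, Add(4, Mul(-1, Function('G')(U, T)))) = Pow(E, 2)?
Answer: Rational(174310, 82447) ≈ 2.1142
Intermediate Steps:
Function('G')(U, T) = Rational(-113, 2) (Function('G')(U, T) = Add(4, Mul(Rational(-1, 2), Pow(11, 2))) = Add(4, Mul(Rational(-1, 2), 121)) = Add(4, Rational(-121, 2)) = Rational(-113, 2))
Mul(Add(-46077, -41078), Pow(Add(-41167, Function('G')(103, -109)), -1)) = Mul(Add(-46077, -41078), Pow(Add(-41167, Rational(-113, 2)), -1)) = Mul(-87155, Pow(Rational(-82447, 2), -1)) = Mul(-87155, Rational(-2, 82447)) = Rational(174310, 82447)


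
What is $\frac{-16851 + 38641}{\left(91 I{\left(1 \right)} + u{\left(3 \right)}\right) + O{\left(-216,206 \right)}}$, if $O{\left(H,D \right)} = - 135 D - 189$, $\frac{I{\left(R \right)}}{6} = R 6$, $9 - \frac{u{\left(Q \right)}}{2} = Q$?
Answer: $- \frac{21790}{24711} \approx -0.88179$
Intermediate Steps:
$u{\left(Q \right)} = 18 - 2 Q$
$I{\left(R \right)} = 36 R$ ($I{\left(R \right)} = 6 R 6 = 6 \cdot 6 R = 36 R$)
$O{\left(H,D \right)} = -189 - 135 D$
$\frac{-16851 + 38641}{\left(91 I{\left(1 \right)} + u{\left(3 \right)}\right) + O{\left(-216,206 \right)}} = \frac{-16851 + 38641}{\left(91 \cdot 36 \cdot 1 + \left(18 - 6\right)\right) - 27999} = \frac{21790}{\left(91 \cdot 36 + \left(18 - 6\right)\right) - 27999} = \frac{21790}{\left(3276 + 12\right) - 27999} = \frac{21790}{3288 - 27999} = \frac{21790}{-24711} = 21790 \left(- \frac{1}{24711}\right) = - \frac{21790}{24711}$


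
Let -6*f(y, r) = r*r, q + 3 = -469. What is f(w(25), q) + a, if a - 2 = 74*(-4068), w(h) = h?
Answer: -1014482/3 ≈ -3.3816e+5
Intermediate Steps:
q = -472 (q = -3 - 469 = -472)
f(y, r) = -r**2/6 (f(y, r) = -r*r/6 = -r**2/6)
a = -301030 (a = 2 + 74*(-4068) = 2 - 301032 = -301030)
f(w(25), q) + a = -1/6*(-472)**2 - 301030 = -1/6*222784 - 301030 = -111392/3 - 301030 = -1014482/3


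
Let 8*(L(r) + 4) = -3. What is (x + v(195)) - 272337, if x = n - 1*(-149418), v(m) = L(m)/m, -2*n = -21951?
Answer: -34926379/312 ≈ -1.1194e+5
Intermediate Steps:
n = 21951/2 (n = -½*(-21951) = 21951/2 ≈ 10976.)
L(r) = -35/8 (L(r) = -4 + (⅛)*(-3) = -4 - 3/8 = -35/8)
v(m) = -35/(8*m)
x = 320787/2 (x = 21951/2 - 1*(-149418) = 21951/2 + 149418 = 320787/2 ≈ 1.6039e+5)
(x + v(195)) - 272337 = (320787/2 - 35/8/195) - 272337 = (320787/2 - 35/8*1/195) - 272337 = (320787/2 - 7/312) - 272337 = 50042765/312 - 272337 = -34926379/312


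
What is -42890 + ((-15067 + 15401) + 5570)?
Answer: -36986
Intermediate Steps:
-42890 + ((-15067 + 15401) + 5570) = -42890 + (334 + 5570) = -42890 + 5904 = -36986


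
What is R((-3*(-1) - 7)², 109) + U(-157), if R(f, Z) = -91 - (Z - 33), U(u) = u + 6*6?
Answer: -288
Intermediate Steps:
U(u) = 36 + u (U(u) = u + 36 = 36 + u)
R(f, Z) = -58 - Z (R(f, Z) = -91 - (-33 + Z) = -91 + (33 - Z) = -58 - Z)
R((-3*(-1) - 7)², 109) + U(-157) = (-58 - 1*109) + (36 - 157) = (-58 - 109) - 121 = -167 - 121 = -288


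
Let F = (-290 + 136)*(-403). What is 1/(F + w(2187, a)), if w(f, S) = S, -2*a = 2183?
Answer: 2/121941 ≈ 1.6401e-5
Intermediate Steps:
a = -2183/2 (a = -1/2*2183 = -2183/2 ≈ -1091.5)
F = 62062 (F = -154*(-403) = 62062)
1/(F + w(2187, a)) = 1/(62062 - 2183/2) = 1/(121941/2) = 2/121941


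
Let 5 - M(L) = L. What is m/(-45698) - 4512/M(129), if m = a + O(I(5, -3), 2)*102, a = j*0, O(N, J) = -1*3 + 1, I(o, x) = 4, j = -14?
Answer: 25776834/708319 ≈ 36.392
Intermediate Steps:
O(N, J) = -2 (O(N, J) = -3 + 1 = -2)
a = 0 (a = -14*0 = 0)
M(L) = 5 - L
m = -204 (m = 0 - 2*102 = 0 - 204 = -204)
m/(-45698) - 4512/M(129) = -204/(-45698) - 4512/(5 - 1*129) = -204*(-1/45698) - 4512/(5 - 129) = 102/22849 - 4512/(-124) = 102/22849 - 4512*(-1/124) = 102/22849 + 1128/31 = 25776834/708319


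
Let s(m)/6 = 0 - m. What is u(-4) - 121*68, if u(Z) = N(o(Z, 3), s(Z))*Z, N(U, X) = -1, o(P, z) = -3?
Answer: -8224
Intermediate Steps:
s(m) = -6*m (s(m) = 6*(0 - m) = 6*(-m) = -6*m)
u(Z) = -Z
u(-4) - 121*68 = -1*(-4) - 121*68 = 4 - 8228 = -8224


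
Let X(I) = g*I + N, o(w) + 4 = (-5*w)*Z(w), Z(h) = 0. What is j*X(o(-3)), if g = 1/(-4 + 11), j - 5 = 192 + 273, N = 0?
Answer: -1880/7 ≈ -268.57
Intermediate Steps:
o(w) = -4 (o(w) = -4 - 5*w*0 = -4 + 0 = -4)
j = 470 (j = 5 + (192 + 273) = 5 + 465 = 470)
g = ⅐ (g = 1/7 = ⅐ ≈ 0.14286)
X(I) = I/7 (X(I) = I/7 + 0 = I/7)
j*X(o(-3)) = 470*((⅐)*(-4)) = 470*(-4/7) = -1880/7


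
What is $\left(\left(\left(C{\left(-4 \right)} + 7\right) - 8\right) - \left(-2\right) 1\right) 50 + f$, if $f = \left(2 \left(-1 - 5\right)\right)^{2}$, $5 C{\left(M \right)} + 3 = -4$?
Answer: $124$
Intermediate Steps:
$C{\left(M \right)} = - \frac{7}{5}$ ($C{\left(M \right)} = - \frac{3}{5} + \frac{1}{5} \left(-4\right) = - \frac{3}{5} - \frac{4}{5} = - \frac{7}{5}$)
$f = 144$ ($f = \left(2 \left(-6\right)\right)^{2} = \left(-12\right)^{2} = 144$)
$\left(\left(\left(C{\left(-4 \right)} + 7\right) - 8\right) - \left(-2\right) 1\right) 50 + f = \left(\left(\left(- \frac{7}{5} + 7\right) - 8\right) - \left(-2\right) 1\right) 50 + 144 = \left(\left(\frac{28}{5} - 8\right) - -2\right) 50 + 144 = \left(- \frac{12}{5} + 2\right) 50 + 144 = \left(- \frac{2}{5}\right) 50 + 144 = -20 + 144 = 124$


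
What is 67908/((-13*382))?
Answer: -33954/2483 ≈ -13.675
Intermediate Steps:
67908/((-13*382)) = 67908/(-4966) = 67908*(-1/4966) = -33954/2483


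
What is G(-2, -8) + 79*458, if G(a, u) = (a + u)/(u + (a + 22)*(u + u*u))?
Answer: 20117187/556 ≈ 36182.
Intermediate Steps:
G(a, u) = (a + u)/(u + (22 + a)*(u + u²))
G(-2, -8) + 79*458 = (-2 - 8)/((-8)*(23 - 2 + 22*(-8) - 2*(-8))) + 79*458 = -⅛*(-10)/(23 - 2 - 176 + 16) + 36182 = -⅛*(-10)/(-139) + 36182 = -⅛*(-1/139)*(-10) + 36182 = -5/556 + 36182 = 20117187/556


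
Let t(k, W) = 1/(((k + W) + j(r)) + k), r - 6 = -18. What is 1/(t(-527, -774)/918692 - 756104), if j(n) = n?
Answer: -1690393280/1278113120581121 ≈ -1.3226e-6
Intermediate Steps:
r = -12 (r = 6 - 18 = -12)
t(k, W) = 1/(-12 + W + 2*k) (t(k, W) = 1/(((k + W) - 12) + k) = 1/(((W + k) - 12) + k) = 1/((-12 + W + k) + k) = 1/(-12 + W + 2*k))
1/(t(-527, -774)/918692 - 756104) = 1/(1/(-12 - 774 + 2*(-527)*918692) - 756104) = 1/((1/918692)/(-12 - 774 - 1054) - 756104) = 1/((1/918692)/(-1840) - 756104) = 1/(-1/1840*1/918692 - 756104) = 1/(-1/1690393280 - 756104) = 1/(-1278113120581121/1690393280) = -1690393280/1278113120581121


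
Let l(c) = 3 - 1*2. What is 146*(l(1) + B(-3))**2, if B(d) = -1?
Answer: 0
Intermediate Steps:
l(c) = 1 (l(c) = 3 - 2 = 1)
146*(l(1) + B(-3))**2 = 146*(1 - 1)**2 = 146*0**2 = 146*0 = 0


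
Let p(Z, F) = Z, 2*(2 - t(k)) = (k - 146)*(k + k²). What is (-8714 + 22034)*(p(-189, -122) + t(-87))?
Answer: 11607927120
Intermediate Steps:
t(k) = 2 - (-146 + k)*(k + k²)/2 (t(k) = 2 - (k - 146)*(k + k²)/2 = 2 - (-146 + k)*(k + k²)/2)
(-8714 + 22034)*(p(-189, -122) + t(-87)) = (-8714 + 22034)*(-189 + (2 + 73*(-87) - ½*(-87)³ + (145/2)*(-87)²)) = 13320*(-189 + (2 - 6351 - ½*(-658503) + (145/2)*7569)) = 13320*(-189 + (2 - 6351 + 658503/2 + 1097505/2)) = 13320*(-189 + 871655) = 13320*871466 = 11607927120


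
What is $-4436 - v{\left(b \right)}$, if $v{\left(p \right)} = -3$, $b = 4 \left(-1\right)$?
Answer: $-4433$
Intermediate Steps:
$b = -4$
$-4436 - v{\left(b \right)} = -4436 - -3 = -4436 + 3 = -4433$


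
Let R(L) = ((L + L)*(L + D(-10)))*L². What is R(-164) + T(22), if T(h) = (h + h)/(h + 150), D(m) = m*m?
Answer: 24277835787/43 ≈ 5.6460e+8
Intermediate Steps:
D(m) = m²
T(h) = 2*h/(150 + h) (T(h) = (2*h)/(150 + h) = 2*h/(150 + h))
R(L) = 2*L³*(100 + L) (R(L) = ((L + L)*(L + (-10)²))*L² = ((2*L)*(L + 100))*L² = ((2*L)*(100 + L))*L² = (2*L*(100 + L))*L² = 2*L³*(100 + L))
R(-164) + T(22) = 2*(-164)³*(100 - 164) + 2*22/(150 + 22) = 2*(-4410944)*(-64) + 2*22/172 = 564600832 + 2*22*(1/172) = 564600832 + 11/43 = 24277835787/43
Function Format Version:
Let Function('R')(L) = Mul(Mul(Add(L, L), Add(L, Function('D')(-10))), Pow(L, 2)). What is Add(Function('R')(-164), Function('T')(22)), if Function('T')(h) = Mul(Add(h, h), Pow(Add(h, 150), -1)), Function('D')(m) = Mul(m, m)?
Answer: Rational(24277835787, 43) ≈ 5.6460e+8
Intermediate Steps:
Function('D')(m) = Pow(m, 2)
Function('T')(h) = Mul(2, h, Pow(Add(150, h), -1)) (Function('T')(h) = Mul(Mul(2, h), Pow(Add(150, h), -1)) = Mul(2, h, Pow(Add(150, h), -1)))
Function('R')(L) = Mul(2, Pow(L, 3), Add(100, L)) (Function('R')(L) = Mul(Mul(Add(L, L), Add(L, Pow(-10, 2))), Pow(L, 2)) = Mul(Mul(Mul(2, L), Add(L, 100)), Pow(L, 2)) = Mul(Mul(Mul(2, L), Add(100, L)), Pow(L, 2)) = Mul(Mul(2, L, Add(100, L)), Pow(L, 2)) = Mul(2, Pow(L, 3), Add(100, L)))
Add(Function('R')(-164), Function('T')(22)) = Add(Mul(2, Pow(-164, 3), Add(100, -164)), Mul(2, 22, Pow(Add(150, 22), -1))) = Add(Mul(2, -4410944, -64), Mul(2, 22, Pow(172, -1))) = Add(564600832, Mul(2, 22, Rational(1, 172))) = Add(564600832, Rational(11, 43)) = Rational(24277835787, 43)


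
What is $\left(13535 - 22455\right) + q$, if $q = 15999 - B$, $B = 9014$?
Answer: $-1935$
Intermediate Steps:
$q = 6985$ ($q = 15999 - 9014 = 6985$)
$\left(13535 - 22455\right) + q = \left(13535 - 22455\right) + 6985 = -8920 + 6985 = -1935$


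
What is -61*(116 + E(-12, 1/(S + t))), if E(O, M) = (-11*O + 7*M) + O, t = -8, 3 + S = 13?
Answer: -29219/2 ≈ -14610.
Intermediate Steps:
S = 10 (S = -3 + 13 = 10)
E(O, M) = -10*O + 7*M
-61*(116 + E(-12, 1/(S + t))) = -61*(116 + (-10*(-12) + 7/(10 - 8))) = -61*(116 + (120 + 7/2)) = -61*(116 + 247/2) = -61*479/2 = -29219/2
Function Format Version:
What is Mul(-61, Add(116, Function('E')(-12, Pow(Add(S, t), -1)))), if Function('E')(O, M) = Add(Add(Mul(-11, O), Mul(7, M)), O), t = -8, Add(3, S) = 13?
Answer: Rational(-29219, 2) ≈ -14610.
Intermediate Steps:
S = 10 (S = Add(-3, 13) = 10)
Function('E')(O, M) = Add(Mul(-10, O), Mul(7, M))
Mul(-61, Add(116, Function('E')(-12, Pow(Add(S, t), -1)))) = Mul(-61, Add(116, Add(Mul(-10, -12), Mul(7, Pow(Add(10, -8), -1))))) = Mul(-61, Add(116, Add(120, Mul(7, Pow(2, -1))))) = Mul(-61, Add(116, Add(120, Mul(7, Rational(1, 2))))) = Mul(-61, Add(116, Add(120, Rational(7, 2)))) = Mul(-61, Add(116, Rational(247, 2))) = Mul(-61, Rational(479, 2)) = Rational(-29219, 2)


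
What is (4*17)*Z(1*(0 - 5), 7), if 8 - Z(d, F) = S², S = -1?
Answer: 476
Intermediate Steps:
Z(d, F) = 7 (Z(d, F) = 8 - 1*(-1)² = 8 - 1*1 = 8 - 1 = 7)
(4*17)*Z(1*(0 - 5), 7) = (4*17)*7 = 68*7 = 476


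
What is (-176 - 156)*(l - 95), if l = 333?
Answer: -79016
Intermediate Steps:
(-176 - 156)*(l - 95) = (-176 - 156)*(333 - 95) = -332*238 = -79016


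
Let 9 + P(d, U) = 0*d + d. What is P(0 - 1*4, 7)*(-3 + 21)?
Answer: -234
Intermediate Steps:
P(d, U) = -9 + d (P(d, U) = -9 + (0*d + d) = -9 + (0 + d) = -9 + d)
P(0 - 1*4, 7)*(-3 + 21) = (-9 + (0 - 1*4))*(-3 + 21) = (-9 + (0 - 4))*18 = (-9 - 4)*18 = -13*18 = -234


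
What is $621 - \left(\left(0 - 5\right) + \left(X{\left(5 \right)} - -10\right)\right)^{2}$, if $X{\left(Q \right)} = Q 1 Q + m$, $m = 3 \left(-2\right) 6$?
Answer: $585$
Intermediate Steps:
$m = -36$ ($m = \left(-6\right) 6 = -36$)
$X{\left(Q \right)} = -36 + Q^{2}$ ($X{\left(Q \right)} = Q 1 Q - 36 = Q Q - 36 = Q^{2} - 36 = -36 + Q^{2}$)
$621 - \left(\left(0 - 5\right) + \left(X{\left(5 \right)} - -10\right)\right)^{2} = 621 - \left(\left(0 - 5\right) - \left(26 - 25\right)\right)^{2} = 621 - \left(\left(0 - 5\right) + \left(\left(-36 + 25\right) + 10\right)\right)^{2} = 621 - \left(-5 + \left(-11 + 10\right)\right)^{2} = 621 - \left(-5 - 1\right)^{2} = 621 - \left(-6\right)^{2} = 621 - 36 = 585$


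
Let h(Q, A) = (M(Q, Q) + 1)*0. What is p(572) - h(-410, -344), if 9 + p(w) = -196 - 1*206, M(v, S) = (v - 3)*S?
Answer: -411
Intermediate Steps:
M(v, S) = S*(-3 + v) (M(v, S) = (-3 + v)*S = S*(-3 + v))
h(Q, A) = 0 (h(Q, A) = (Q*(-3 + Q) + 1)*0 = (1 + Q*(-3 + Q))*0 = 0)
p(w) = -411 (p(w) = -9 + (-196 - 1*206) = -9 + (-196 - 206) = -9 - 402 = -411)
p(572) - h(-410, -344) = -411 - 1*0 = -411 + 0 = -411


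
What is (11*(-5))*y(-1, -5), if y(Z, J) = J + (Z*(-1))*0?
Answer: 275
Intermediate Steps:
y(Z, J) = J (y(Z, J) = J - Z*0 = J + 0 = J)
(11*(-5))*y(-1, -5) = (11*(-5))*(-5) = -55*(-5) = 275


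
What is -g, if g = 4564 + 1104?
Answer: -5668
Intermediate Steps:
g = 5668
-g = -1*5668 = -5668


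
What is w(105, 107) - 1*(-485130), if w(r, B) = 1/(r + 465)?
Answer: 276524101/570 ≈ 4.8513e+5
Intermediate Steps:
w(r, B) = 1/(465 + r)
w(105, 107) - 1*(-485130) = 1/(465 + 105) - 1*(-485130) = 1/570 + 485130 = 276524101/570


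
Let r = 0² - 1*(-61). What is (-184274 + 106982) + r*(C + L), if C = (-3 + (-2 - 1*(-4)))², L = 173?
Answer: -66678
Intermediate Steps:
r = 61 (r = 0 + 61 = 61)
C = 1 (C = (-3 + (-2 + 4))² = (-3 + 2)² = (-1)² = 1)
(-184274 + 106982) + r*(C + L) = (-184274 + 106982) + 61*(1 + 173) = -77292 + 61*174 = -77292 + 10614 = -66678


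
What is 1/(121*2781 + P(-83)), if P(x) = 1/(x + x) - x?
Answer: 166/55872943 ≈ 2.9710e-6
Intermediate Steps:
P(x) = 1/(2*x) - x
1/(121*2781 + P(-83)) = 1/(121*2781 + ((½)/(-83) - 1*(-83))) = 1/(336501 + ((½)*(-1/83) + 83)) = 1/(336501 + (-1/166 + 83)) = 1/(336501 + 13777/166) = 1/(55872943/166) = 166/55872943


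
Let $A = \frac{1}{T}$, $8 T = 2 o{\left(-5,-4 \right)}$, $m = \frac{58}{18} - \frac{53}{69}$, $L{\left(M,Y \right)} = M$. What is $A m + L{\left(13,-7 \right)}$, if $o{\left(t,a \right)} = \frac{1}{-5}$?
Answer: $- \frac{7469}{207} \approx -36.082$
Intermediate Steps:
$o{\left(t,a \right)} = - \frac{1}{5}$
$m = \frac{508}{207}$ ($m = 58 \cdot \frac{1}{18} - \frac{53}{69} = \frac{29}{9} - \frac{53}{69} = \frac{508}{207} \approx 2.4541$)
$T = - \frac{1}{20}$ ($T = \frac{2 \left(- \frac{1}{5}\right)}{8} = \frac{1}{8} \left(- \frac{2}{5}\right) = - \frac{1}{20} \approx -0.05$)
$A = -20$ ($A = \frac{1}{- \frac{1}{20}} = -20$)
$A m + L{\left(13,-7 \right)} = \left(-20\right) \frac{508}{207} + 13 = - \frac{10160}{207} + 13 = - \frac{7469}{207}$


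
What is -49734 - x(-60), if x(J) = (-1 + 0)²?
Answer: -49735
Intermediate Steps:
x(J) = 1 (x(J) = (-1)² = 1)
-49734 - x(-60) = -49734 - 1*1 = -49734 - 1 = -49735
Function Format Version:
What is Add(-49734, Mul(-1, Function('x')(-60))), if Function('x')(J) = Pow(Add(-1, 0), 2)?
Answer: -49735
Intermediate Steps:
Function('x')(J) = 1 (Function('x')(J) = Pow(-1, 2) = 1)
Add(-49734, Mul(-1, Function('x')(-60))) = Add(-49734, Mul(-1, 1)) = Add(-49734, -1) = -49735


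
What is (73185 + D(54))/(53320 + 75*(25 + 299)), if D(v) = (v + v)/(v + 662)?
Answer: 6550071/6946990 ≈ 0.94286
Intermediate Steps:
D(v) = 2*v/(662 + v) (D(v) = (2*v)/(662 + v) = 2*v/(662 + v))
(73185 + D(54))/(53320 + 75*(25 + 299)) = (73185 + 2*54/(662 + 54))/(53320 + 75*(25 + 299)) = (73185 + 2*54/716)/(53320 + 75*324) = (73185 + 2*54*(1/716))/(53320 + 24300) = (73185 + 27/179)/77620 = (13100142/179)*(1/77620) = 6550071/6946990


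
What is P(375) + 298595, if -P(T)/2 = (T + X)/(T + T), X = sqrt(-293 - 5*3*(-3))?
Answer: 298594 - 2*I*sqrt(62)/375 ≈ 2.9859e+5 - 0.041995*I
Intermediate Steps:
X = 2*I*sqrt(62) (X = sqrt(-293 - 15*(-3)) = sqrt(-293 + 45) = sqrt(-248) = 2*I*sqrt(62) ≈ 15.748*I)
P(T) = -(T + 2*I*sqrt(62))/T (P(T) = -2*(T + 2*I*sqrt(62))/(T + T) = -2*(T + 2*I*sqrt(62))/(2*T) = -2*(T + 2*I*sqrt(62))*1/(2*T) = -(T + 2*I*sqrt(62))/T)
P(375) + 298595 = (-1*375 - 2*I*sqrt(62))/375 + 298595 = (-375 - 2*I*sqrt(62))/375 + 298595 = (-1 - 2*I*sqrt(62)/375) + 298595 = 298594 - 2*I*sqrt(62)/375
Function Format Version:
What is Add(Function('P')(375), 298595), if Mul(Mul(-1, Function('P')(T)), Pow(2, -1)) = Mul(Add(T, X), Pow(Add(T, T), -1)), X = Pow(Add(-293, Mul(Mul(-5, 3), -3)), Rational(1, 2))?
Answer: Add(298594, Mul(Rational(-2, 375), I, Pow(62, Rational(1, 2)))) ≈ Add(2.9859e+5, Mul(-0.041995, I))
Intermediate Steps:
X = Mul(2, I, Pow(62, Rational(1, 2))) (X = Pow(Add(-293, Mul(-15, -3)), Rational(1, 2)) = Pow(Add(-293, 45), Rational(1, 2)) = Pow(-248, Rational(1, 2)) = Mul(2, I, Pow(62, Rational(1, 2))) ≈ Mul(15.748, I))
Function('P')(T) = Mul(-1, Pow(T, -1), Add(T, Mul(2, I, Pow(62, Rational(1, 2))))) (Function('P')(T) = Mul(-2, Mul(Add(T, Mul(2, I, Pow(62, Rational(1, 2)))), Pow(Add(T, T), -1))) = Mul(-2, Mul(Add(T, Mul(2, I, Pow(62, Rational(1, 2)))), Pow(Mul(2, T), -1))) = Mul(-2, Mul(Add(T, Mul(2, I, Pow(62, Rational(1, 2)))), Mul(Rational(1, 2), Pow(T, -1)))) = Mul(-2, Mul(Rational(1, 2), Pow(T, -1), Add(T, Mul(2, I, Pow(62, Rational(1, 2)))))) = Mul(-1, Pow(T, -1), Add(T, Mul(2, I, Pow(62, Rational(1, 2))))))
Add(Function('P')(375), 298595) = Add(Mul(Pow(375, -1), Add(Mul(-1, 375), Mul(-2, I, Pow(62, Rational(1, 2))))), 298595) = Add(Mul(Rational(1, 375), Add(-375, Mul(-2, I, Pow(62, Rational(1, 2))))), 298595) = Add(Add(-1, Mul(Rational(-2, 375), I, Pow(62, Rational(1, 2)))), 298595) = Add(298594, Mul(Rational(-2, 375), I, Pow(62, Rational(1, 2))))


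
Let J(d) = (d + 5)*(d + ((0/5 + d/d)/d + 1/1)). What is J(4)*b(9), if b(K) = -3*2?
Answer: -567/2 ≈ -283.50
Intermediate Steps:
b(K) = -6
J(d) = (5 + d)*(1 + d + 1/d) (J(d) = (5 + d)*(d + ((0*(⅕) + 1)/d + 1*1)) = (5 + d)*(d + ((0 + 1)/d + 1)) = (5 + d)*(d + (1/d + 1)) = (5 + d)*(d + (1 + 1/d)) = (5 + d)*(1 + d + 1/d))
J(4)*b(9) = (6 + 4² + 5/4 + 6*4)*(-6) = (6 + 16 + 5*(¼) + 24)*(-6) = (6 + 16 + 5/4 + 24)*(-6) = (189/4)*(-6) = -567/2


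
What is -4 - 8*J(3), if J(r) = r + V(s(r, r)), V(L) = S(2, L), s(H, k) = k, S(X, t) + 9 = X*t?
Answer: -4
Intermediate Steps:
S(X, t) = -9 + X*t
V(L) = -9 + 2*L
J(r) = -9 + 3*r (J(r) = r + (-9 + 2*r) = -9 + 3*r)
-4 - 8*J(3) = -4 - 8*(-9 + 3*3) = -4 - 8*(-9 + 9) = -4 - 8*0 = -4 + 0 = -4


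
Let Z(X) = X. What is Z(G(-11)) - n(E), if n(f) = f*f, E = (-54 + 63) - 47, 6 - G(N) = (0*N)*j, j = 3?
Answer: -1438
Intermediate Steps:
G(N) = 6 (G(N) = 6 - 0*N*3 = 6 - 0*3 = 6 - 1*0 = 6 + 0 = 6)
E = -38 (E = 9 - 47 = -38)
n(f) = f²
Z(G(-11)) - n(E) = 6 - 1*(-38)² = 6 - 1*1444 = 6 - 1444 = -1438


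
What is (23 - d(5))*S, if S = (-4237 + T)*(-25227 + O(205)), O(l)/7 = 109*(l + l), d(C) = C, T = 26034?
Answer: 112839886638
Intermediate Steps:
O(l) = 1526*l (O(l) = 7*(109*(l + l)) = 7*(109*(2*l)) = 7*(218*l) = 1526*l)
S = 6268882591 (S = (-4237 + 26034)*(-25227 + 1526*205) = 21797*(-25227 + 312830) = 21797*287603 = 6268882591)
(23 - d(5))*S = (23 - 1*5)*6268882591 = (23 - 5)*6268882591 = 18*6268882591 = 112839886638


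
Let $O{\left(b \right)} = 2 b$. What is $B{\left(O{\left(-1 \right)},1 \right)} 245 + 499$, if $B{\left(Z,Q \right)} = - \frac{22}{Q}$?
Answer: $-4891$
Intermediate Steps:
$B{\left(O{\left(-1 \right)},1 \right)} 245 + 499 = - \frac{22}{1} \cdot 245 + 499 = \left(-22\right) 1 \cdot 245 + 499 = \left(-22\right) 245 + 499 = -5390 + 499 = -4891$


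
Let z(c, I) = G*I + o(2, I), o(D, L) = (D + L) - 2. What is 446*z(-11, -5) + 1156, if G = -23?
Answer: 50216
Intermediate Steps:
o(D, L) = -2 + D + L
z(c, I) = -22*I (z(c, I) = -23*I + (-2 + 2 + I) = -23*I + I = -22*I)
446*z(-11, -5) + 1156 = 446*(-22*(-5)) + 1156 = 446*110 + 1156 = 49060 + 1156 = 50216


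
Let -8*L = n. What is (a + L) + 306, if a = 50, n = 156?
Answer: 673/2 ≈ 336.50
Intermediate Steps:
L = -39/2 (L = -⅛*156 = -39/2 ≈ -19.500)
(a + L) + 306 = (50 - 39/2) + 306 = 61/2 + 306 = 673/2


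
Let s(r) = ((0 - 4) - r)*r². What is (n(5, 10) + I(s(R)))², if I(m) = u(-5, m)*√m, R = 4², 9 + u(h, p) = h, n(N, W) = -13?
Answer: -1003351 + 11648*I*√5 ≈ -1.0034e+6 + 26046.0*I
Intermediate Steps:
u(h, p) = -9 + h
R = 16
s(r) = r²*(-4 - r) (s(r) = (-4 - r)*r² = r²*(-4 - r))
I(m) = -14*√m (I(m) = (-9 - 5)*√m = -14*√m)
(n(5, 10) + I(s(R)))² = (-13 - 14*16*√(-4 - 1*16))² = (-13 - 14*16*√(-4 - 16))² = (-13 - 14*32*I*√5)² = (-13 - 448*I*√5)²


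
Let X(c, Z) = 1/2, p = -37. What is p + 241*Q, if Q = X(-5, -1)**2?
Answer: 93/4 ≈ 23.250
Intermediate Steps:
X(c, Z) = 1/2
Q = 1/4 (Q = (1/2)**2 = 1/4 ≈ 0.25000)
p + 241*Q = -37 + 241*(1/4) = -37 + 241/4 = 93/4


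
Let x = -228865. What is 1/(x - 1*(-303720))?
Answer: 1/74855 ≈ 1.3359e-5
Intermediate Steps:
1/(x - 1*(-303720)) = 1/(-228865 - 1*(-303720)) = 1/(-228865 + 303720) = 1/74855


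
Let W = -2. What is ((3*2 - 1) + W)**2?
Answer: 9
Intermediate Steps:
((3*2 - 1) + W)**2 = ((3*2 - 1) - 2)**2 = ((6 - 1) - 2)**2 = (5 - 2)**2 = 3**2 = 9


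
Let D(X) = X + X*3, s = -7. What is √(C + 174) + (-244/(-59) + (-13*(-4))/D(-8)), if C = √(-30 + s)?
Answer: 1185/472 + √(174 + I*√37) ≈ 15.704 + 0.23053*I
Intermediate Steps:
D(X) = 4*X (D(X) = X + 3*X = 4*X)
C = I*√37 (C = √(-30 - 7) = √(-37) = I*√37 ≈ 6.0828*I)
√(C + 174) + (-244/(-59) + (-13*(-4))/D(-8)) = √(I*√37 + 174) + (-244/(-59) + (-13*(-4))/((4*(-8)))) = √(174 + I*√37) + (-244*(-1/59) + 52/(-32)) = √(174 + I*√37) + (244/59 + 52*(-1/32)) = √(174 + I*√37) + (244/59 - 13/8) = √(174 + I*√37) + 1185/472 = 1185/472 + √(174 + I*√37)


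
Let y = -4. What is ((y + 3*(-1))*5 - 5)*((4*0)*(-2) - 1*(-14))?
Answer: -560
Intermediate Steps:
((y + 3*(-1))*5 - 5)*((4*0)*(-2) - 1*(-14)) = ((-4 + 3*(-1))*5 - 5)*((4*0)*(-2) - 1*(-14)) = ((-4 - 3)*5 - 5)*(0*(-2) + 14) = (-7*5 - 5)*(0 + 14) = (-35 - 5)*14 = -40*14 = -560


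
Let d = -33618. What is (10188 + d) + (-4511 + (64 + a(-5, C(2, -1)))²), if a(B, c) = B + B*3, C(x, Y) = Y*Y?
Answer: -26005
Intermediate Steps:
C(x, Y) = Y²
a(B, c) = 4*B (a(B, c) = B + 3*B = 4*B)
(10188 + d) + (-4511 + (64 + a(-5, C(2, -1)))²) = (10188 - 33618) + (-4511 + (64 + 4*(-5))²) = -23430 + (-4511 + (64 - 20)²) = -23430 + (-4511 + 44²) = -23430 + (-4511 + 1936) = -23430 - 2575 = -26005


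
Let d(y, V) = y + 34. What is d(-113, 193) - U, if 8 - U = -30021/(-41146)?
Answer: -3549681/41146 ≈ -86.270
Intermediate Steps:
d(y, V) = 34 + y
U = 299147/41146 (U = 8 - (-30021)/(-41146) = 8 - (-30021)*(-1)/41146 = 8 - 1*30021/41146 = 8 - 30021/41146 = 299147/41146 ≈ 7.2704)
d(-113, 193) - U = (34 - 113) - 1*299147/41146 = -79 - 299147/41146 = -3549681/41146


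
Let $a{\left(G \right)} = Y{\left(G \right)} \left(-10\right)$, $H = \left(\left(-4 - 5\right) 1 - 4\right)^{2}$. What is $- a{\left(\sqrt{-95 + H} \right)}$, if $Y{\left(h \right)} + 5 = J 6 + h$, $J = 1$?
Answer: $10 + 10 \sqrt{74} \approx 96.023$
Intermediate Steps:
$H = 169$ ($H = \left(\left(-9\right) 1 - 4\right)^{2} = \left(-9 - 4\right)^{2} = \left(-13\right)^{2} = 169$)
$Y{\left(h \right)} = 1 + h$ ($Y{\left(h \right)} = -5 + \left(1 \cdot 6 + h\right) = -5 + \left(6 + h\right) = 1 + h$)
$a{\left(G \right)} = -10 - 10 G$ ($a{\left(G \right)} = \left(1 + G\right) \left(-10\right) = -10 - 10 G$)
$- a{\left(\sqrt{-95 + H} \right)} = - (-10 - 10 \sqrt{-95 + 169}) = - (-10 - 10 \sqrt{74}) = 10 + 10 \sqrt{74}$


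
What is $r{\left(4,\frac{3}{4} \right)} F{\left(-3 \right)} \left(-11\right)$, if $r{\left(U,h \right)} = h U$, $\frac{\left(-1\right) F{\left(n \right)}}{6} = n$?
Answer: $-594$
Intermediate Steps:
$F{\left(n \right)} = - 6 n$
$r{\left(U,h \right)} = U h$
$r{\left(4,\frac{3}{4} \right)} F{\left(-3 \right)} \left(-11\right) = 4 \cdot \frac{3}{4} \left(\left(-6\right) \left(-3\right)\right) \left(-11\right) = 4 \cdot 3 \cdot \frac{1}{4} \cdot 18 \left(-11\right) = 4 \cdot \frac{3}{4} \cdot 18 \left(-11\right) = 3 \cdot 18 \left(-11\right) = 54 \left(-11\right) = -594$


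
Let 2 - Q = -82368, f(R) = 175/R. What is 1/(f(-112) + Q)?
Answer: 16/1317895 ≈ 1.2141e-5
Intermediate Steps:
Q = 82370 (Q = 2 - 1*(-82368) = 2 + 82368 = 82370)
1/(f(-112) + Q) = 1/(175/(-112) + 82370) = 1/(175*(-1/112) + 82370) = 1/(-25/16 + 82370) = 1/(1317895/16) = 16/1317895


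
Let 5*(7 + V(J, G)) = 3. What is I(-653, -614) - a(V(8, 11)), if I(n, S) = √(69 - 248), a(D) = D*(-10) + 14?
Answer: -78 + I*√179 ≈ -78.0 + 13.379*I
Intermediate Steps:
V(J, G) = -32/5 (V(J, G) = -7 + (⅕)*3 = -7 + ⅗ = -32/5)
a(D) = 14 - 10*D (a(D) = -10*D + 14 = 14 - 10*D)
I(n, S) = I*√179 (I(n, S) = √(-179) = I*√179)
I(-653, -614) - a(V(8, 11)) = I*√179 - (14 - 10*(-32/5)) = I*√179 - (14 + 64) = I*√179 - 1*78 = I*√179 - 78 = -78 + I*√179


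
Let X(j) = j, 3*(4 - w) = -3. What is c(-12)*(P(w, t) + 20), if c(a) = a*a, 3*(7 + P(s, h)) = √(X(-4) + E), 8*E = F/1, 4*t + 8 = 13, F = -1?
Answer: 1872 + 12*I*√66 ≈ 1872.0 + 97.488*I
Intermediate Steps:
w = 5 (w = 4 - ⅓*(-3) = 4 + 1 = 5)
t = 5/4 (t = -2 + (¼)*13 = -2 + 13/4 = 5/4 ≈ 1.2500)
E = -⅛ (E = (-1/1)/8 = (-1*1)/8 = (⅛)*(-1) = -⅛ ≈ -0.12500)
P(s, h) = -7 + I*√66/12 (P(s, h) = -7 + √(-4 - ⅛)/3 = -7 + √(-33/8)/3 = -7 + (I*√66/4)/3 = -7 + I*√66/12)
c(a) = a²
c(-12)*(P(w, t) + 20) = (-12)²*((-7 + I*√66/12) + 20) = 144*(13 + I*√66/12) = 1872 + 12*I*√66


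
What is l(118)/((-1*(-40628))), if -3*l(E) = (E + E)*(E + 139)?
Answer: -15163/30471 ≈ -0.49762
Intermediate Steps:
l(E) = -2*E*(139 + E)/3 (l(E) = -(E + E)*(E + 139)/3 = -2*E*(139 + E)/3)
l(118)/((-1*(-40628))) = (-⅔*118*(139 + 118))/((-1*(-40628))) = -⅔*118*257/40628 = -60652/3*1/40628 = -15163/30471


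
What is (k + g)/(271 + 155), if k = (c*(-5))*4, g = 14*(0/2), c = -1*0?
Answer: 0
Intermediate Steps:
c = 0
g = 0 (g = 14*(0*(½)) = 14*0 = 0)
k = 0 (k = (0*(-5))*4 = 0*4 = 0)
(k + g)/(271 + 155) = (0 + 0)/(271 + 155) = 0/426 = 0*(1/426) = 0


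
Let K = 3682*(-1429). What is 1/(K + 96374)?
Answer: -1/5165204 ≈ -1.9360e-7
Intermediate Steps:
K = -5261578
1/(K + 96374) = 1/(-5261578 + 96374) = 1/(-5165204) = -1/5165204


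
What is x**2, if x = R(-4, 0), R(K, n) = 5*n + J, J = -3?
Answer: 9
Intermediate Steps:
R(K, n) = -3 + 5*n (R(K, n) = 5*n - 3 = -3 + 5*n)
x = -3 (x = -3 + 5*0 = -3 + 0 = -3)
x**2 = (-3)**2 = 9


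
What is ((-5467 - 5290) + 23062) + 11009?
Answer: 23314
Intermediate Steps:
((-5467 - 5290) + 23062) + 11009 = (-10757 + 23062) + 11009 = 12305 + 11009 = 23314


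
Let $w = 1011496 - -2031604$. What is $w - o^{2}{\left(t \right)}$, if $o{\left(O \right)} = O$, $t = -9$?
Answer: $3043019$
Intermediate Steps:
$w = 3043100$ ($w = 1011496 + 2031604 = 3043100$)
$w - o^{2}{\left(t \right)} = 3043100 - \left(-9\right)^{2} = 3043100 - 81 = 3043019$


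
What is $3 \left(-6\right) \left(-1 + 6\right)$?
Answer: $-90$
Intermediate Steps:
$3 \left(-6\right) \left(-1 + 6\right) = \left(-18\right) 5 = -90$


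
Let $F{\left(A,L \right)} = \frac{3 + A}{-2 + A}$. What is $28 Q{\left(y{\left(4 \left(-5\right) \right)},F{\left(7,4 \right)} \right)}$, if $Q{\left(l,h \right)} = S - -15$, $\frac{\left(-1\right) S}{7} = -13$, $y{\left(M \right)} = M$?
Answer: $2968$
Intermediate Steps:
$F{\left(A,L \right)} = \frac{3 + A}{-2 + A}$
$S = 91$ ($S = \left(-7\right) \left(-13\right) = 91$)
$Q{\left(l,h \right)} = 106$ ($Q{\left(l,h \right)} = 91 - -15 = 91 + 15 = 106$)
$28 Q{\left(y{\left(4 \left(-5\right) \right)},F{\left(7,4 \right)} \right)} = 28 \cdot 106 = 2968$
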